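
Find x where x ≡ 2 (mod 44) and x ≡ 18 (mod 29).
134

Using Chinese Remainder Theorem:
M = 44 × 29 = 1276
M1 = 29, M2 = 44
y1 = 29^(-1) mod 44 = 41
y2 = 44^(-1) mod 29 = 2
x = (2×29×41 + 18×44×2) mod 1276 = 134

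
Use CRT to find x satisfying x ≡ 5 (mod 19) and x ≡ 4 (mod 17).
157

Using Chinese Remainder Theorem:
M = 19 × 17 = 323
M1 = 17, M2 = 19
y1 = 17^(-1) mod 19 = 9
y2 = 19^(-1) mod 17 = 9
x = (5×17×9 + 4×19×9) mod 323 = 157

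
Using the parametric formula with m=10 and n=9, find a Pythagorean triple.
(19, 180, 181)

Euclid's formula: a = m² - n², b = 2mn, c = m² + n²
m = 10, n = 9
a = 10² - 9² = 100 - 81 = 19
b = 2 × 10 × 9 = 180
c = 10² + 9² = 100 + 81 = 181
Verification: 19² + 180² = 361 + 32400 = 32761 = 181² ✓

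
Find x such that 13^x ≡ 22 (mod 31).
7

Baby-step giant-step with step n = ⌈√31⌉ = 6.
Baby steps 13^j mod 31 (j:value) for j=0..5: 0:1, 1:13, 2:14, 3:27, 4:10, 5:6.
Giant-step multiplier: 13^(-6) ≡ 13^(30-6) = 13^24 ≡ 2 (mod 31).
Giant steps γ_i = 22·2^i mod 31: γ_0=22, γ_1=13 (in table at j=1).
x = i·n + j = 1·6 + 1 = 7.
Check: 13^7 ≡ 22 (mod 31).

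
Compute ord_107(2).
106

107 is prime, so ord(2) divides φ(107) = 106.
Divisors of 106: 1, 2, 53, 106.
Repeated squaring: 2^1 ≡ 2, 2^2 ≡ 4, 2^4 ≡ 16, 2^8 ≡ 42, 2^16 ≡ 52, 2^32 ≡ 29, 2^64 ≡ 92 (mod 107).
Test 2^d mod 107 for each divisor d in increasing order:
2^1 ≡ 2
2^2 ≡ 4
2^53 = 2^32·2^16·2^4·2^1 ≡ 106
2^106 = 2^64·2^32·2^8·2^2 ≡ 1  ← first divisor giving 1
The order is 106.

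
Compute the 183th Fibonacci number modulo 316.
182

Matrix identity: Q^n = [[F_(n+1), F_n], [F_n, F_(n-1)]] with Q = [[1,1],[1,0]].
n = 183 = 10110111₂. Square-and-multiply, entries mod 316:
Q^1 = [[1,1],[1,0]]
Q^2 = (Q^1)² = [[2,1],[1,1]]
Q^5 = (Q^2)²·Q = [[8,5],[5,3]]
Q^11 = (Q^5)²·Q = [[144,89],[89,55]]
Q^22 = (Q^11)² = [[217,15],[15,202]]
Q^45 = (Q^22)²·Q = [[195,230],[230,281]]
Q^91 = (Q^45)²·Q = [[61,233],[233,144]]
Q^183 = (Q^91)²·Q = [[231,182],[182,49]]
F_183 mod 316 = Q^183[0][1] = 182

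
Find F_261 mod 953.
580

Matrix identity: Q^n = [[F_(n+1), F_n], [F_n, F_(n-1)]] with Q = [[1,1],[1,0]].
n = 261 = 100000101₂. Square-and-multiply, entries mod 953:
Q^1 = [[1,1],[1,0]]
Q^2 = (Q^1)² = [[2,1],[1,1]]
Q^4 = (Q^2)² = [[5,3],[3,2]]
Q^8 = (Q^4)² = [[34,21],[21,13]]
Q^16 = (Q^8)² = [[644,34],[34,610]]
Q^32 = (Q^16)² = [[384,704],[704,633]]
Q^65 = (Q^32)²·Q = [[62,750],[750,265]]
Q^130 = (Q^65)² = [[262,329],[329,886]]
Q^261 = (Q^130)²·Q = [[884,580],[580,304]]
F_261 mod 953 = Q^261[0][1] = 580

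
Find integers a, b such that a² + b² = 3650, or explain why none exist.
13² + 59² (a=13, b=59)

Factorization: 3650 = 2 × 5^2 × 73
By Fermat: n is sum of two squares iff every prime p ≡ 3 (mod 4) appears to even power.
All primes ≡ 3 (mod 4) appear to even power.
Search a = 0, 1, 2, … for 3650 - a² a perfect square: first hit at a = 13: 3650 - 169 = 3481 = 59².
3650 = 13² + 59² = 169 + 3481 ✓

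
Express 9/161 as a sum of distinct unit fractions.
1/18 + 1/2898

Greedy algorithm:
9/161: ceiling(161/9) = 18, use 1/18
1/2898: ceiling(2898/1) = 2898, use 1/2898
Result: 9/161 = 1/18 + 1/2898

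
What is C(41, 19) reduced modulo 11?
3

Using Lucas' theorem:
Write n=41 and k=19 in base 11:
n in base 11: [3, 8]
k in base 11: [1, 8]
C(41,19) mod 11 = ∏ C(n_i, k_i) mod 11
Digit binomials (mod 11): C(3,1) = 3; C(8,8) = 1
Product: 3 × 1 = 3 ≡ 3 (mod 11)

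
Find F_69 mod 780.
194

Matrix identity: Q^n = [[F_(n+1), F_n], [F_n, F_(n-1)]] with Q = [[1,1],[1,0]].
n = 69 = 1000101₂. Square-and-multiply, entries mod 780:
Q^1 = [[1,1],[1,0]]
Q^2 = (Q^1)² = [[2,1],[1,1]]
Q^4 = (Q^2)² = [[5,3],[3,2]]
Q^8 = (Q^4)² = [[34,21],[21,13]]
Q^17 = (Q^8)²·Q = [[244,37],[37,207]]
Q^34 = (Q^17)² = [[65,307],[307,538]]
Q^69 = (Q^34)²·Q = [[455,194],[194,261]]
F_69 mod 780 = Q^69[0][1] = 194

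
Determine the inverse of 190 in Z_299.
96

gcd(190, 299) = 1, so the inverse exists.
Extended Euclidean algorithm on (299, 190):
299 = 1 × 190 + 109  ⟹  109 = (1)·299 + (-1)·190
190 = 1 × 109 + 81  ⟹  81 = (-1)·299 + (2)·190
109 = 1 × 81 + 28  ⟹  28 = (2)·299 + (-3)·190
81 = 2 × 28 + 25  ⟹  25 = (-5)·299 + (8)·190
28 = 1 × 25 + 3  ⟹  3 = (7)·299 + (-11)·190
25 = 8 × 3 + 1  ⟹  1 = (-61)·299 + (96)·190
So (96)·190 ≡ 1 (mod 299), i.e. 190^(-1) ≡ 96 (mod 299).
Check: 190 × 96 = 18240 ≡ 1 (mod 299)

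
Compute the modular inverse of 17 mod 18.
17

gcd(17, 18) = 1, so the inverse exists.
Extended Euclidean algorithm on (18, 17):
18 = 1 × 17 + 1  ⟹  1 = (1)·18 + (-1)·17
So (-1)·17 ≡ 1 (mod 18), i.e. 17^(-1) ≡ -1 ≡ 17 (mod 18).
Check: 17 × 17 = 289 ≡ 1 (mod 18)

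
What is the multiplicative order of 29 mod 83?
41

83 is prime, so ord(29) divides φ(83) = 82.
Divisors of 82: 1, 2, 41, 82.
Repeated squaring: 29^1 ≡ 29, 29^2 ≡ 11, 29^4 ≡ 38, 29^8 ≡ 33, 29^16 ≡ 10, 29^32 ≡ 17, 29^64 ≡ 40 (mod 83).
Test 29^d mod 83 for each divisor d in increasing order:
29^1 ≡ 29
29^2 ≡ 11
29^41 = 29^32·29^8·29^1 ≡ 1  ← first divisor giving 1
The order is 41.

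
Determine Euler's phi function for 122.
60

122 = 2 × 61
φ(n) = n × ∏(1 - 1/p) for each prime p dividing n
φ(122) = 122 × (1 - 1/2) × (1 - 1/61) = 60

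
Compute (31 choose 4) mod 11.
5

Using Lucas' theorem:
Write n=31 and k=4 in base 11:
n in base 11: [2, 9]
k in base 11: [0, 4]
C(31,4) mod 11 = ∏ C(n_i, k_i) mod 11
Digit binomials (mod 11): C(2,0) = 1; C(9,4) = 126 ≡ 5
Product: 1 × 5 = 5 ≡ 5 (mod 11)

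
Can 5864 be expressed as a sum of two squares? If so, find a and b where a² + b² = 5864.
50² + 58² (a=50, b=58)

Factorization: 5864 = 2^3 × 733
By Fermat: n is sum of two squares iff every prime p ≡ 3 (mod 4) appears to even power.
All primes ≡ 3 (mod 4) appear to even power.
Search a = 0, 1, 2, … for 5864 - a² a perfect square: first hit at a = 50: 5864 - 2500 = 3364 = 58².
5864 = 50² + 58² = 2500 + 3364 ✓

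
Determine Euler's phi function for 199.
198

199 = 199
φ(n) = n × ∏(1 - 1/p) for each prime p dividing n
φ(199) = 199 × (1 - 1/199) = 198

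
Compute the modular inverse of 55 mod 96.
7

gcd(55, 96) = 1, so the inverse exists.
Extended Euclidean algorithm on (96, 55):
96 = 1 × 55 + 41  ⟹  41 = (1)·96 + (-1)·55
55 = 1 × 41 + 14  ⟹  14 = (-1)·96 + (2)·55
41 = 2 × 14 + 13  ⟹  13 = (3)·96 + (-5)·55
14 = 1 × 13 + 1  ⟹  1 = (-4)·96 + (7)·55
So (7)·55 ≡ 1 (mod 96), i.e. 55^(-1) ≡ 7 (mod 96).
Check: 55 × 7 = 385 ≡ 1 (mod 96)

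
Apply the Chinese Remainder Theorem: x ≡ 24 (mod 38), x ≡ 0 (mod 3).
24

Using Chinese Remainder Theorem:
M = 38 × 3 = 114
M1 = 3, M2 = 38
y1 = 3^(-1) mod 38 = 13
y2 = 38^(-1) mod 3 = 2
x = (24×3×13 + 0×38×2) mod 114 = 24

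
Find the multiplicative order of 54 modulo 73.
36

73 is prime, so ord(54) divides φ(73) = 72.
Divisors of 72: 1, 2, 3, 4, 6, 8, 9, 12, 18, 24, 36, 72.
Repeated squaring: 54^1 ≡ 54, 54^2 ≡ 69, 54^4 ≡ 16, 54^8 ≡ 37, 54^16 ≡ 55, 54^32 ≡ 32, 54^64 ≡ 2 (mod 73).
Test 54^d mod 73 for each divisor d in increasing order:
54^1 ≡ 54
54^2 ≡ 69
54^3 = 54^2·54^1 ≡ 3
54^4 ≡ 16
54^6 = 54^4·54^2 ≡ 9
54^8 ≡ 37
54^9 = 54^8·54^1 ≡ 27
54^12 = 54^8·54^4 ≡ 8
54^18 = 54^16·54^2 ≡ 72
54^24 = 54^16·54^8 ≡ 64
54^36 = 54^32·54^4 ≡ 1  ← first divisor giving 1
The order is 36.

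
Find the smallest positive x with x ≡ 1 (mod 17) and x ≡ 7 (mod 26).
137

Using Chinese Remainder Theorem:
M = 17 × 26 = 442
M1 = 26, M2 = 17
y1 = 26^(-1) mod 17 = 2
y2 = 17^(-1) mod 26 = 23
x = (1×26×2 + 7×17×23) mod 442 = 137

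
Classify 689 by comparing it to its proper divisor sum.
deficient

Proper divisors of 689: sum = 1 + 13 + 53 = 67
Since 67 < 689, 689 is deficient.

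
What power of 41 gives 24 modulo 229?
221

Baby-step giant-step with step n = ⌈√229⌉ = 16.
Baby steps 41^j mod 229 (j:value) for j=0..15: 0:1, 1:41, 2:78, 3:221, 4:130, 5:63, 6:64, 7:105, 8:183, 9:175, 10:76, 11:139, 12:203, 13:79, 14:33, 15:208.
Giant-step multiplier: 41^(-16) ≡ 41^(228-16) = 41^212 ≡ 25 (mod 229).
Giant steps γ_i = 24·25^i mod 229: γ_0=24, γ_1=142, γ_2=115, γ_3=127, γ_4=198, γ_5=141, γ_6=90, γ_7=189, γ_8=145, γ_9=190, γ_10=170, γ_11=128, γ_12=223, γ_13=79 (in table at j=13).
x = i·n + j = 13·16 + 13 = 221.
Check: 41^221 ≡ 24 (mod 229).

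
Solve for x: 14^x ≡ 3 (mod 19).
7

Baby-step giant-step with step n = ⌈√19⌉ = 5.
Baby steps 14^j mod 19 (j:value) for j=0..4: 0:1, 1:14, 2:6, 3:8, 4:17.
Giant-step multiplier: 14^(-5) ≡ 14^(18-5) = 14^13 ≡ 2 (mod 19).
Giant steps γ_i = 3·2^i mod 19: γ_0=3, γ_1=6 (in table at j=2).
x = i·n + j = 1·5 + 2 = 7.
Check: 14^7 ≡ 3 (mod 19).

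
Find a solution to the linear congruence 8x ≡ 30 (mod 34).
x ≡ 8 (mod 17)

gcd(8, 34) = 2, which divides 30, so solutions exist.
Divide through by 2: 4x ≡ 15 (mod 17).
Find 4^(-1) mod 17 by the extended Euclidean algorithm:
17 = 4 × 4 + 1  ⟹  1 = (1)·17 + (-4)·4
So (-4)·4 ≡ 1 (mod 17), i.e. 4^(-1) ≡ -4 ≡ 13 (mod 17).
x ≡ 13 × 15 = 195 ≡ 8 (mod 17).
Check: 8 × 8 = 64 ≡ 30 (mod 34).
x ≡ 8 (mod 17), giving 2 solutions mod 34.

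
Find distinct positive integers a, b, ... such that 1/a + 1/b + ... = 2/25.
1/13 + 1/325

Greedy algorithm:
2/25: ceiling(25/2) = 13, use 1/13
1/325: ceiling(325/1) = 325, use 1/325
Result: 2/25 = 1/13 + 1/325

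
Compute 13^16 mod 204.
1

Repeated squaring. Binary of 16 = 10000.
13^1 ≡ 13 (mod 204); 13^2 ≡ 169 (mod 204); 13^4 ≡ 1 (mod 204); 13^8 ≡ 1 (mod 204); 13^16 ≡ 1 (mod 204)
13^16 = 13^16 ≡ 1 (mod 204)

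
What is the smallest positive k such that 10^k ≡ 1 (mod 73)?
8

73 is prime, so ord(10) divides φ(73) = 72.
Divisors of 72: 1, 2, 3, 4, 6, 8, 9, 12, 18, 24, 36, 72.
Repeated squaring: 10^1 ≡ 10, 10^2 ≡ 27, 10^4 ≡ 72, 10^8 ≡ 1, 10^16 ≡ 1, 10^32 ≡ 1, 10^64 ≡ 1 (mod 73).
Test 10^d mod 73 for each divisor d in increasing order:
10^1 ≡ 10
10^2 ≡ 27
10^3 = 10^2·10^1 ≡ 51
10^4 ≡ 72
10^6 = 10^4·10^2 ≡ 46
10^8 ≡ 1  ← first divisor giving 1
The order is 8.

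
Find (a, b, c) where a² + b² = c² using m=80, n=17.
(6111, 2720, 6689)

Euclid's formula: a = m² - n², b = 2mn, c = m² + n²
m = 80, n = 17
a = 80² - 17² = 6400 - 289 = 6111
b = 2 × 80 × 17 = 2720
c = 80² + 17² = 6400 + 289 = 6689
Verification: 6111² + 2720² = 37344321 + 7398400 = 44742721 = 6689² ✓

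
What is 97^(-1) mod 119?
27

gcd(97, 119) = 1, so the inverse exists.
Extended Euclidean algorithm on (119, 97):
119 = 1 × 97 + 22  ⟹  22 = (1)·119 + (-1)·97
97 = 4 × 22 + 9  ⟹  9 = (-4)·119 + (5)·97
22 = 2 × 9 + 4  ⟹  4 = (9)·119 + (-11)·97
9 = 2 × 4 + 1  ⟹  1 = (-22)·119 + (27)·97
So (27)·97 ≡ 1 (mod 119), i.e. 97^(-1) ≡ 27 (mod 119).
Check: 97 × 27 = 2619 ≡ 1 (mod 119)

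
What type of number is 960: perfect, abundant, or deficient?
abundant

Proper divisors of 960: sum = 1 + 2 + 3 + 4 + 5 + 6 + 8 + 10 + ... + 192 + 240 + 320 + 480 (27 divisors) = 2088
Since 2088 > 960, 960 is abundant.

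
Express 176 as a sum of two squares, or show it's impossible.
Not possible

Factorization: 176 = 2^4 × 11
By Fermat: n is sum of two squares iff every prime p ≡ 3 (mod 4) appears to even power.
Prime(s) ≡ 3 (mod 4) with odd exponent: [(11, 1)]
Therefore 176 cannot be expressed as a² + b².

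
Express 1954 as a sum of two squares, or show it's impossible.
27² + 35² (a=27, b=35)

Factorization: 1954 = 2 × 977
By Fermat: n is sum of two squares iff every prime p ≡ 3 (mod 4) appears to even power.
All primes ≡ 3 (mod 4) appear to even power.
Search a = 0, 1, 2, … for 1954 - a² a perfect square: first hit at a = 27: 1954 - 729 = 1225 = 35².
1954 = 27² + 35² = 729 + 1225 ✓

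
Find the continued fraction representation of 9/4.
[2; 4]

Euclidean algorithm steps:
9 = 2 × 4 + 1
4 = 4 × 1 + 0
Continued fraction: [2; 4]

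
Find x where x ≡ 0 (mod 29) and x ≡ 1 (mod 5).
116

Using Chinese Remainder Theorem:
M = 29 × 5 = 145
M1 = 5, M2 = 29
y1 = 5^(-1) mod 29 = 6
y2 = 29^(-1) mod 5 = 4
x = (0×5×6 + 1×29×4) mod 145 = 116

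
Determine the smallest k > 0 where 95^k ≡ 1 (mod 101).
5

101 is prime, so ord(95) divides φ(101) = 100.
Divisors of 100: 1, 2, 4, 5, 10, 20, 25, 50, 100.
Repeated squaring: 95^1 ≡ 95, 95^2 ≡ 36, 95^4 ≡ 84, 95^8 ≡ 87, 95^16 ≡ 95, 95^32 ≡ 36, 95^64 ≡ 84 (mod 101).
Test 95^d mod 101 for each divisor d in increasing order:
95^1 ≡ 95
95^2 ≡ 36
95^4 ≡ 84
95^5 = 95^4·95^1 ≡ 1  ← first divisor giving 1
The order is 5.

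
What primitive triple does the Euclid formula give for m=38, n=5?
(1419, 380, 1469)

Euclid's formula: a = m² - n², b = 2mn, c = m² + n²
m = 38, n = 5
a = 38² - 5² = 1444 - 25 = 1419
b = 2 × 38 × 5 = 380
c = 38² + 5² = 1444 + 25 = 1469
Verification: 1419² + 380² = 2013561 + 144400 = 2157961 = 1469² ✓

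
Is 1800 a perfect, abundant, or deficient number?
abundant

Proper divisors of 1800: sum = 1 + 2 + 3 + 4 + 5 + 6 + 8 + 9 + ... + 360 + 450 + 600 + 900 (35 divisors) = 4245
Since 4245 > 1800, 1800 is abundant.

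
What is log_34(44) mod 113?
98

Baby-step giant-step with step n = ⌈√113⌉ = 11.
Baby steps 34^j mod 113 (j:value) for j=0..10: 0:1, 1:34, 2:26, 3:93, 4:111, 5:45, 6:61, 7:40, 8:4, 9:23, 10:104.
Giant-step multiplier: 34^(-11) ≡ 34^(112-11) = 34^101 ≡ 24 (mod 113).
Giant steps γ_i = 44·24^i mod 113: γ_0=44, γ_1=39, γ_2=32, γ_3=90, γ_4=13, γ_5=86, γ_6=30, γ_7=42, γ_8=104 (in table at j=10).
x = i·n + j = 8·11 + 10 = 98.
Check: 34^98 ≡ 44 (mod 113).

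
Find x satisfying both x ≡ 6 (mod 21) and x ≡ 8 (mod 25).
258

Using Chinese Remainder Theorem:
M = 21 × 25 = 525
M1 = 25, M2 = 21
y1 = 25^(-1) mod 21 = 16
y2 = 21^(-1) mod 25 = 6
x = (6×25×16 + 8×21×6) mod 525 = 258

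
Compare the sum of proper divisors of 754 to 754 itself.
deficient

Proper divisors of 754: sum = 1 + 2 + 13 + 26 + 29 + 58 + 377 = 506
Since 506 < 754, 754 is deficient.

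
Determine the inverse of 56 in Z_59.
39

gcd(56, 59) = 1, so the inverse exists.
Extended Euclidean algorithm on (59, 56):
59 = 1 × 56 + 3  ⟹  3 = (1)·59 + (-1)·56
56 = 18 × 3 + 2  ⟹  2 = (-18)·59 + (19)·56
3 = 1 × 2 + 1  ⟹  1 = (19)·59 + (-20)·56
So (-20)·56 ≡ 1 (mod 59), i.e. 56^(-1) ≡ -20 ≡ 39 (mod 59).
Check: 56 × 39 = 2184 ≡ 1 (mod 59)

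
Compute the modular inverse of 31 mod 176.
159

gcd(31, 176) = 1, so the inverse exists.
Extended Euclidean algorithm on (176, 31):
176 = 5 × 31 + 21  ⟹  21 = (1)·176 + (-5)·31
31 = 1 × 21 + 10  ⟹  10 = (-1)·176 + (6)·31
21 = 2 × 10 + 1  ⟹  1 = (3)·176 + (-17)·31
So (-17)·31 ≡ 1 (mod 176), i.e. 31^(-1) ≡ -17 ≡ 159 (mod 176).
Check: 31 × 159 = 4929 ≡ 1 (mod 176)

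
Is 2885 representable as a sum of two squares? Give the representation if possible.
22² + 49² (a=22, b=49)

Factorization: 2885 = 5 × 577
By Fermat: n is sum of two squares iff every prime p ≡ 3 (mod 4) appears to even power.
All primes ≡ 3 (mod 4) appear to even power.
Search a = 0, 1, 2, … for 2885 - a² a perfect square: first hit at a = 22: 2885 - 484 = 2401 = 49².
2885 = 22² + 49² = 484 + 2401 ✓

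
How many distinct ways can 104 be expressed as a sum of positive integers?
304801365

p(n) counts ways to write n as a sum of positive integers (order ignored).
Euler's pentagonal recurrence: p(k) = p(k-1) + p(k-2) - p(k-5) - p(k-7) + p(k-12) + p(k-15) - ... (offsets j(3j∓1)/2, signs ++--, p(0)=1, p(<0)=0).
DP table for k = 0..103: p(0)=1, p(1)=1, p(2)=2, p(3)=3, p(4)=5, p(5)=7, p(6)=11, p(7)=15, p(8)=22, p(9)=30, p(10)=42, p(11)=56, p(12)=77, p(13)=101, p(14)=135, p(15)=176, p(16)=231, p(17)=297, p(18)=385, p(19)=490, p(20)=627, p(21)=792, p(22)=1002, p(23)=1255, p(24)=1575, p(25)=1958, p(26)=2436, p(27)=3010, p(28)=3718, p(29)=4565, p(30)=5604, p(31)=6842, p(32)=8349, p(33)=10143, p(34)=12310, p(35)=14883, p(36)=17977, p(37)=21637, p(38)=26015, p(39)=31185, p(40)=37338, p(41)=44583, p(42)=53174, p(43)=63261, p(44)=75175, p(45)=89134, p(46)=105558, p(47)=124754, p(48)=147273, p(49)=173525, p(50)=204226, p(51)=239943, p(52)=281589, p(53)=329931, p(54)=386155, p(55)=451276, p(56)=526823, p(57)=614154, p(58)=715220, p(59)=831820, p(60)=966467, p(61)=1121505, p(62)=1300156, p(63)=1505499, p(64)=1741630, p(65)=2012558, p(66)=2323520, p(67)=2679689, p(68)=3087735, p(69)=3554345, p(70)=4087968, p(71)=4697205, p(72)=5392783, p(73)=6185689, p(74)=7089500, p(75)=8118264, p(76)=9289091, p(77)=10619863, p(78)=12132164, p(79)=13848650, p(80)=15796476, p(81)=18004327, p(82)=20506255, p(83)=23338469, p(84)=26543660, p(85)=30167357, p(86)=34262962, p(87)=38887673, p(88)=44108109, p(89)=49995925, p(90)=56634173, p(91)=64112359, p(92)=72533807, p(93)=82010177, p(94)=92669720, p(95)=104651419, p(96)=118114304, p(97)=133230930, p(98)=150198136, p(99)=169229875, p(100)=190569292, p(101)=214481126, p(102)=241265379, p(103)=271248950.
Final step: p(104) = p(103) + p(102) - p(99) - p(97) + p(92) + p(89) - p(82) - p(78) + p(69) + p(64) - p(53) - p(47) + p(34) + p(27) - p(12) - p(4)
= 271248950 + 241265379 - 169229875 - 133230930 + 72533807 + 49995925 - 20506255 - 12132164 + 3554345 + 1741630 - 329931 - 124754 + 12310 + 3010 - 77 - 5
= 304801365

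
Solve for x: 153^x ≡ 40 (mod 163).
72

Baby-step giant-step with step n = ⌈√163⌉ = 13.
Baby steps 153^j mod 163 (j:value) for j=0..12: 0:1, 1:153, 2:100, 3:141, 4:57, 5:82, 6:158, 7:50, 8:152, 9:110, 10:41, 11:79, 12:25.
Giant-step multiplier: 153^(-13) ≡ 153^(162-13) = 153^149 ≡ 148 (mod 163).
Giant steps γ_i = 40·148^i mod 163: γ_0=40, γ_1=52, γ_2=35, γ_3=127, γ_4=51, γ_5=50 (in table at j=7).
x = i·n + j = 5·13 + 7 = 72.
Check: 153^72 ≡ 40 (mod 163).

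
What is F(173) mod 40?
13

Matrix identity: Q^n = [[F_(n+1), F_n], [F_n, F_(n-1)]] with Q = [[1,1],[1,0]].
n = 173 = 10101101₂. Square-and-multiply, entries mod 40:
Q^1 = [[1,1],[1,0]]
Q^2 = (Q^1)² = [[2,1],[1,1]]
Q^5 = (Q^2)²·Q = [[8,5],[5,3]]
Q^10 = (Q^5)² = [[9,15],[15,34]]
Q^21 = (Q^10)²·Q = [[31,26],[26,5]]
Q^43 = (Q^21)²·Q = [[13,37],[37,16]]
Q^86 = (Q^43)² = [[18,33],[33,25]]
Q^173 = (Q^86)²·Q = [[32,13],[13,19]]
F_173 mod 40 = Q^173[0][1] = 13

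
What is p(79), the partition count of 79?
13848650

p(n) counts ways to write n as a sum of positive integers (order ignored).
Euler's pentagonal recurrence: p(k) = p(k-1) + p(k-2) - p(k-5) - p(k-7) + p(k-12) + p(k-15) - ... (offsets j(3j∓1)/2, signs ++--, p(0)=1, p(<0)=0).
DP table for k = 0..78: p(0)=1, p(1)=1, p(2)=2, p(3)=3, p(4)=5, p(5)=7, p(6)=11, p(7)=15, p(8)=22, p(9)=30, p(10)=42, p(11)=56, p(12)=77, p(13)=101, p(14)=135, p(15)=176, p(16)=231, p(17)=297, p(18)=385, p(19)=490, p(20)=627, p(21)=792, p(22)=1002, p(23)=1255, p(24)=1575, p(25)=1958, p(26)=2436, p(27)=3010, p(28)=3718, p(29)=4565, p(30)=5604, p(31)=6842, p(32)=8349, p(33)=10143, p(34)=12310, p(35)=14883, p(36)=17977, p(37)=21637, p(38)=26015, p(39)=31185, p(40)=37338, p(41)=44583, p(42)=53174, p(43)=63261, p(44)=75175, p(45)=89134, p(46)=105558, p(47)=124754, p(48)=147273, p(49)=173525, p(50)=204226, p(51)=239943, p(52)=281589, p(53)=329931, p(54)=386155, p(55)=451276, p(56)=526823, p(57)=614154, p(58)=715220, p(59)=831820, p(60)=966467, p(61)=1121505, p(62)=1300156, p(63)=1505499, p(64)=1741630, p(65)=2012558, p(66)=2323520, p(67)=2679689, p(68)=3087735, p(69)=3554345, p(70)=4087968, p(71)=4697205, p(72)=5392783, p(73)=6185689, p(74)=7089500, p(75)=8118264, p(76)=9289091, p(77)=10619863, p(78)=12132164.
Final step: p(79) = p(78) + p(77) - p(74) - p(72) + p(67) + p(64) - p(57) - p(53) + p(44) + p(39) - p(28) - p(22) + p(9) + p(2)
= 12132164 + 10619863 - 7089500 - 5392783 + 2679689 + 1741630 - 614154 - 329931 + 75175 + 31185 - 3718 - 1002 + 30 + 2
= 13848650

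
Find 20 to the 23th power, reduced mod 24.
8

Repeated squaring. Binary of 23 = 10111.
20^1 ≡ 20 (mod 24); 20^2 ≡ 16 (mod 24); 20^4 ≡ 16 (mod 24); 20^8 ≡ 16 (mod 24); 20^16 ≡ 16 (mod 24)
20^23 = 20^1 × 20^2 × 20^4 × 20^16 ≡ 8 (mod 24)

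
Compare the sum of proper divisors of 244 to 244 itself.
deficient

Proper divisors of 244: sum = 1 + 2 + 4 + 61 + 122 = 190
Since 190 < 244, 244 is deficient.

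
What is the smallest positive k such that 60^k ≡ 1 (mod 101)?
20

101 is prime, so ord(60) divides φ(101) = 100.
Divisors of 100: 1, 2, 4, 5, 10, 20, 25, 50, 100.
Repeated squaring: 60^1 ≡ 60, 60^2 ≡ 65, 60^4 ≡ 84, 60^8 ≡ 87, 60^16 ≡ 95, 60^32 ≡ 36, 60^64 ≡ 84 (mod 101).
Test 60^d mod 101 for each divisor d in increasing order:
60^1 ≡ 60
60^2 ≡ 65
60^4 ≡ 84
60^5 = 60^4·60^1 ≡ 91
60^10 = 60^8·60^2 ≡ 100
60^20 = 60^16·60^4 ≡ 1  ← first divisor giving 1
The order is 20.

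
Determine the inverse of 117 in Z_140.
73

gcd(117, 140) = 1, so the inverse exists.
Extended Euclidean algorithm on (140, 117):
140 = 1 × 117 + 23  ⟹  23 = (1)·140 + (-1)·117
117 = 5 × 23 + 2  ⟹  2 = (-5)·140 + (6)·117
23 = 11 × 2 + 1  ⟹  1 = (56)·140 + (-67)·117
So (-67)·117 ≡ 1 (mod 140), i.e. 117^(-1) ≡ -67 ≡ 73 (mod 140).
Check: 117 × 73 = 8541 ≡ 1 (mod 140)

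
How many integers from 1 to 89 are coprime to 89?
88

89 = 89
φ(n) = n × ∏(1 - 1/p) for each prime p dividing n
φ(89) = 89 × (1 - 1/89) = 88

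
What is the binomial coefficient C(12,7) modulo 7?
1

Using Lucas' theorem:
Write n=12 and k=7 in base 7:
n in base 7: [1, 5]
k in base 7: [1, 0]
C(12,7) mod 7 = ∏ C(n_i, k_i) mod 7
Digit binomials (mod 7): C(1,1) = 1; C(5,0) = 1
Product: 1 × 1 = 1 ≡ 1 (mod 7)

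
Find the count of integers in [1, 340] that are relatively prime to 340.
128

340 = 2^2 × 5 × 17
φ(n) = n × ∏(1 - 1/p) for each prime p dividing n
φ(340) = 340 × (1 - 1/2) × (1 - 1/5) × (1 - 1/17) = 128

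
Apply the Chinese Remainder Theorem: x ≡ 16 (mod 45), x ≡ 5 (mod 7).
61

Using Chinese Remainder Theorem:
M = 45 × 7 = 315
M1 = 7, M2 = 45
y1 = 7^(-1) mod 45 = 13
y2 = 45^(-1) mod 7 = 5
x = (16×7×13 + 5×45×5) mod 315 = 61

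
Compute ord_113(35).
16

113 is prime, so ord(35) divides φ(113) = 112.
Divisors of 112: 1, 2, 4, 7, 8, 14, 16, 28, 56, 112.
Repeated squaring: 35^1 ≡ 35, 35^2 ≡ 95, 35^4 ≡ 98, 35^8 ≡ 112, 35^16 ≡ 1, 35^32 ≡ 1, 35^64 ≡ 1 (mod 113).
Test 35^d mod 113 for each divisor d in increasing order:
35^1 ≡ 35
35^2 ≡ 95
35^4 ≡ 98
35^7 = 35^4·35^2·35^1 ≡ 71
35^8 ≡ 112
35^14 = 35^8·35^4·35^2 ≡ 69
35^16 ≡ 1  ← first divisor giving 1
The order is 16.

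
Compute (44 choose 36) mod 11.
0

Using Lucas' theorem:
Write n=44 and k=36 in base 11:
n in base 11: [4, 0]
k in base 11: [3, 3]
C(44,36) mod 11 = ∏ C(n_i, k_i) mod 11
Digit binomials (mod 11): C(4,3) = 4; C(0,3) = 0 (k_i > n_i)
Product: 4 × 0 = 0 ≡ 0 (mod 11)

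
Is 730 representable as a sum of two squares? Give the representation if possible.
1² + 27² (a=1, b=27)

Factorization: 730 = 2 × 5 × 73
By Fermat: n is sum of two squares iff every prime p ≡ 3 (mod 4) appears to even power.
All primes ≡ 3 (mod 4) appear to even power.
Search a = 0, 1, 2, … for 730 - a² a perfect square: first hit at a = 1: 730 - 1 = 729 = 27².
730 = 1² + 27² = 1 + 729 ✓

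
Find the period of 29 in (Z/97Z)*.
96

97 is prime, so ord(29) divides φ(97) = 96.
Divisors of 96: 1, 2, 3, 4, 6, 8, 12, 16, 24, 32, 48, 96.
Repeated squaring: 29^1 ≡ 29, 29^2 ≡ 65, 29^4 ≡ 54, 29^8 ≡ 6, 29^16 ≡ 36, 29^32 ≡ 35, 29^64 ≡ 61 (mod 97).
Test 29^d mod 97 for each divisor d in increasing order:
29^1 ≡ 29
29^2 ≡ 65
29^3 = 29^2·29^1 ≡ 42
29^4 ≡ 54
29^6 = 29^4·29^2 ≡ 18
29^8 ≡ 6
29^12 = 29^8·29^4 ≡ 33
29^16 ≡ 36
29^24 = 29^16·29^8 ≡ 22
29^32 ≡ 35
29^48 = 29^32·29^16 ≡ 96
29^96 = 29^64·29^32 ≡ 1  ← first divisor giving 1
The order is 96.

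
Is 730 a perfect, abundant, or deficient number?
deficient

Proper divisors of 730: sum = 1 + 2 + 5 + 10 + 73 + 146 + 365 = 602
Since 602 < 730, 730 is deficient.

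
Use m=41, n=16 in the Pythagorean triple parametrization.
(1425, 1312, 1937)

Euclid's formula: a = m² - n², b = 2mn, c = m² + n²
m = 41, n = 16
a = 41² - 16² = 1681 - 256 = 1425
b = 2 × 41 × 16 = 1312
c = 41² + 16² = 1681 + 256 = 1937
Verification: 1425² + 1312² = 2030625 + 1721344 = 3751969 = 1937² ✓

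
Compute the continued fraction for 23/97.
[0; 4, 4, 1, 1, 2]

Euclidean algorithm steps:
23 = 0 × 97 + 23
97 = 4 × 23 + 5
23 = 4 × 5 + 3
5 = 1 × 3 + 2
3 = 1 × 2 + 1
2 = 2 × 1 + 0
Continued fraction: [0; 4, 4, 1, 1, 2]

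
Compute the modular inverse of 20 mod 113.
17

gcd(20, 113) = 1, so the inverse exists.
Extended Euclidean algorithm on (113, 20):
113 = 5 × 20 + 13  ⟹  13 = (1)·113 + (-5)·20
20 = 1 × 13 + 7  ⟹  7 = (-1)·113 + (6)·20
13 = 1 × 7 + 6  ⟹  6 = (2)·113 + (-11)·20
7 = 1 × 6 + 1  ⟹  1 = (-3)·113 + (17)·20
So (17)·20 ≡ 1 (mod 113), i.e. 20^(-1) ≡ 17 (mod 113).
Check: 20 × 17 = 340 ≡ 1 (mod 113)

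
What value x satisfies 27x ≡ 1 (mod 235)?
148

gcd(27, 235) = 1, so the inverse exists.
Extended Euclidean algorithm on (235, 27):
235 = 8 × 27 + 19  ⟹  19 = (1)·235 + (-8)·27
27 = 1 × 19 + 8  ⟹  8 = (-1)·235 + (9)·27
19 = 2 × 8 + 3  ⟹  3 = (3)·235 + (-26)·27
8 = 2 × 3 + 2  ⟹  2 = (-7)·235 + (61)·27
3 = 1 × 2 + 1  ⟹  1 = (10)·235 + (-87)·27
So (-87)·27 ≡ 1 (mod 235), i.e. 27^(-1) ≡ -87 ≡ 148 (mod 235).
Check: 27 × 148 = 3996 ≡ 1 (mod 235)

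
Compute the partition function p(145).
24908858009

p(n) counts ways to write n as a sum of positive integers (order ignored).
Euler's pentagonal recurrence: p(k) = p(k-1) + p(k-2) - p(k-5) - p(k-7) + p(k-12) + p(k-15) - ... (offsets j(3j∓1)/2, signs ++--, p(0)=1, p(<0)=0).
DP table for k = 0..144: p(0)=1, p(1)=1, p(2)=2, p(3)=3, p(4)=5, p(5)=7, p(6)=11, p(7)=15, p(8)=22, p(9)=30, p(10)=42, p(11)=56, p(12)=77, p(13)=101, p(14)=135, p(15)=176, p(16)=231, p(17)=297, p(18)=385, p(19)=490, p(20)=627, p(21)=792, p(22)=1002, p(23)=1255, p(24)=1575, p(25)=1958, p(26)=2436, p(27)=3010, p(28)=3718, p(29)=4565, p(30)=5604, p(31)=6842, p(32)=8349, p(33)=10143, p(34)=12310, p(35)=14883, p(36)=17977, p(37)=21637, p(38)=26015, p(39)=31185, p(40)=37338, p(41)=44583, p(42)=53174, p(43)=63261, p(44)=75175, p(45)=89134, p(46)=105558, p(47)=124754, p(48)=147273, p(49)=173525, p(50)=204226, p(51)=239943, p(52)=281589, p(53)=329931, p(54)=386155, p(55)=451276, p(56)=526823, p(57)=614154, p(58)=715220, p(59)=831820, p(60)=966467, p(61)=1121505, p(62)=1300156, p(63)=1505499, p(64)=1741630, p(65)=2012558, p(66)=2323520, p(67)=2679689, p(68)=3087735, p(69)=3554345, p(70)=4087968, p(71)=4697205, p(72)=5392783, p(73)=6185689, p(74)=7089500, p(75)=8118264, p(76)=9289091, p(77)=10619863, p(78)=12132164, p(79)=13848650, p(80)=15796476, p(81)=18004327, p(82)=20506255, p(83)=23338469, p(84)=26543660, p(85)=30167357, p(86)=34262962, p(87)=38887673, p(88)=44108109, p(89)=49995925, p(90)=56634173, p(91)=64112359, p(92)=72533807, p(93)=82010177, p(94)=92669720, p(95)=104651419, p(96)=118114304, p(97)=133230930, p(98)=150198136, p(99)=169229875, p(100)=190569292, p(101)=214481126, p(102)=241265379, p(103)=271248950, p(104)=304801365, p(105)=342325709, p(106)=384276336, p(107)=431149389, p(108)=483502844, p(109)=541946240, p(110)=607163746, p(111)=679903203, p(112)=761002156, p(113)=851376628, p(114)=952050665, p(115)=1064144451, p(116)=1188908248, p(117)=1327710076, p(118)=1482074143, p(119)=1653668665, p(120)=1844349560, p(121)=2056148051, p(122)=2291320912, p(123)=2552338241, p(124)=2841940500, p(125)=3163127352, p(126)=3519222692, p(127)=3913864295, p(128)=4351078600, p(129)=4835271870, p(130)=5371315400, p(131)=5964539504, p(132)=6620830889, p(133)=7346629512, p(134)=8149040695, p(135)=9035836076, p(136)=10015581680, p(137)=11097645016, p(138)=12292341831, p(139)=13610949895, p(140)=15065878135, p(141)=16670689208, p(142)=18440293320, p(143)=20390982757, p(144)=22540654445.
Final step: p(145) = p(144) + p(143) - p(140) - p(138) + p(133) + p(130) - p(123) - p(119) + p(110) + p(105) - p(94) - p(88) + p(75) + p(68) - p(53) - p(45) + p(28) + p(19) - p(0)
= 22540654445 + 20390982757 - 15065878135 - 12292341831 + 7346629512 + 5371315400 - 2552338241 - 1653668665 + 607163746 + 342325709 - 92669720 - 44108109 + 8118264 + 3087735 - 329931 - 89134 + 3718 + 490 - 1
= 24908858009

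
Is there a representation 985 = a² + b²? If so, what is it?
12² + 29² (a=12, b=29)

Factorization: 985 = 5 × 197
By Fermat: n is sum of two squares iff every prime p ≡ 3 (mod 4) appears to even power.
All primes ≡ 3 (mod 4) appear to even power.
Search a = 0, 1, 2, … for 985 - a² a perfect square: first hit at a = 12: 985 - 144 = 841 = 29².
985 = 12² + 29² = 144 + 841 ✓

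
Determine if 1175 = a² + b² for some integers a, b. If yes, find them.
Not possible

Factorization: 1175 = 5^2 × 47
By Fermat: n is sum of two squares iff every prime p ≡ 3 (mod 4) appears to even power.
Prime(s) ≡ 3 (mod 4) with odd exponent: [(47, 1)]
Therefore 1175 cannot be expressed as a² + b².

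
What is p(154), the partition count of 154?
60356673280

p(n) counts ways to write n as a sum of positive integers (order ignored).
Euler's pentagonal recurrence: p(k) = p(k-1) + p(k-2) - p(k-5) - p(k-7) + p(k-12) + p(k-15) - ... (offsets j(3j∓1)/2, signs ++--, p(0)=1, p(<0)=0).
DP table for k = 0..153: p(0)=1, p(1)=1, p(2)=2, p(3)=3, p(4)=5, p(5)=7, p(6)=11, p(7)=15, p(8)=22, p(9)=30, p(10)=42, p(11)=56, p(12)=77, p(13)=101, p(14)=135, p(15)=176, p(16)=231, p(17)=297, p(18)=385, p(19)=490, p(20)=627, p(21)=792, p(22)=1002, p(23)=1255, p(24)=1575, p(25)=1958, p(26)=2436, p(27)=3010, p(28)=3718, p(29)=4565, p(30)=5604, p(31)=6842, p(32)=8349, p(33)=10143, p(34)=12310, p(35)=14883, p(36)=17977, p(37)=21637, p(38)=26015, p(39)=31185, p(40)=37338, p(41)=44583, p(42)=53174, p(43)=63261, p(44)=75175, p(45)=89134, p(46)=105558, p(47)=124754, p(48)=147273, p(49)=173525, p(50)=204226, p(51)=239943, p(52)=281589, p(53)=329931, p(54)=386155, p(55)=451276, p(56)=526823, p(57)=614154, p(58)=715220, p(59)=831820, p(60)=966467, p(61)=1121505, p(62)=1300156, p(63)=1505499, p(64)=1741630, p(65)=2012558, p(66)=2323520, p(67)=2679689, p(68)=3087735, p(69)=3554345, p(70)=4087968, p(71)=4697205, p(72)=5392783, p(73)=6185689, p(74)=7089500, p(75)=8118264, p(76)=9289091, p(77)=10619863, p(78)=12132164, p(79)=13848650, p(80)=15796476, p(81)=18004327, p(82)=20506255, p(83)=23338469, p(84)=26543660, p(85)=30167357, p(86)=34262962, p(87)=38887673, p(88)=44108109, p(89)=49995925, p(90)=56634173, p(91)=64112359, p(92)=72533807, p(93)=82010177, p(94)=92669720, p(95)=104651419, p(96)=118114304, p(97)=133230930, p(98)=150198136, p(99)=169229875, p(100)=190569292, p(101)=214481126, p(102)=241265379, p(103)=271248950, p(104)=304801365, p(105)=342325709, p(106)=384276336, p(107)=431149389, p(108)=483502844, p(109)=541946240, p(110)=607163746, p(111)=679903203, p(112)=761002156, p(113)=851376628, p(114)=952050665, p(115)=1064144451, p(116)=1188908248, p(117)=1327710076, p(118)=1482074143, p(119)=1653668665, p(120)=1844349560, p(121)=2056148051, p(122)=2291320912, p(123)=2552338241, p(124)=2841940500, p(125)=3163127352, p(126)=3519222692, p(127)=3913864295, p(128)=4351078600, p(129)=4835271870, p(130)=5371315400, p(131)=5964539504, p(132)=6620830889, p(133)=7346629512, p(134)=8149040695, p(135)=9035836076, p(136)=10015581680, p(137)=11097645016, p(138)=12292341831, p(139)=13610949895, p(140)=15065878135, p(141)=16670689208, p(142)=18440293320, p(143)=20390982757, p(144)=22540654445, p(145)=24908858009, p(146)=27517052599, p(147)=30388671978, p(148)=33549419497, p(149)=37027355200, p(150)=40853235313, p(151)=45060624582, p(152)=49686288421, p(153)=54770336324.
Final step: p(154) = p(153) + p(152) - p(149) - p(147) + p(142) + p(139) - p(132) - p(128) + p(119) + p(114) - p(103) - p(97) + p(84) + p(77) - p(62) - p(54) + p(37) + p(28) - p(9)
= 54770336324 + 49686288421 - 37027355200 - 30388671978 + 18440293320 + 13610949895 - 6620830889 - 4351078600 + 1653668665 + 952050665 - 271248950 - 133230930 + 26543660 + 10619863 - 1300156 - 386155 + 21637 + 3718 - 30
= 60356673280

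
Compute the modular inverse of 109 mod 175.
114

gcd(109, 175) = 1, so the inverse exists.
Extended Euclidean algorithm on (175, 109):
175 = 1 × 109 + 66  ⟹  66 = (1)·175 + (-1)·109
109 = 1 × 66 + 43  ⟹  43 = (-1)·175 + (2)·109
66 = 1 × 43 + 23  ⟹  23 = (2)·175 + (-3)·109
43 = 1 × 23 + 20  ⟹  20 = (-3)·175 + (5)·109
23 = 1 × 20 + 3  ⟹  3 = (5)·175 + (-8)·109
20 = 6 × 3 + 2  ⟹  2 = (-33)·175 + (53)·109
3 = 1 × 2 + 1  ⟹  1 = (38)·175 + (-61)·109
So (-61)·109 ≡ 1 (mod 175), i.e. 109^(-1) ≡ -61 ≡ 114 (mod 175).
Check: 109 × 114 = 12426 ≡ 1 (mod 175)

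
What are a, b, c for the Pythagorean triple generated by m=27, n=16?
(473, 864, 985)

Euclid's formula: a = m² - n², b = 2mn, c = m² + n²
m = 27, n = 16
a = 27² - 16² = 729 - 256 = 473
b = 2 × 27 × 16 = 864
c = 27² + 16² = 729 + 256 = 985
Verification: 473² + 864² = 223729 + 746496 = 970225 = 985² ✓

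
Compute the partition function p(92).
72533807

p(n) counts ways to write n as a sum of positive integers (order ignored).
Euler's pentagonal recurrence: p(k) = p(k-1) + p(k-2) - p(k-5) - p(k-7) + p(k-12) + p(k-15) - ... (offsets j(3j∓1)/2, signs ++--, p(0)=1, p(<0)=0).
DP table for k = 0..91: p(0)=1, p(1)=1, p(2)=2, p(3)=3, p(4)=5, p(5)=7, p(6)=11, p(7)=15, p(8)=22, p(9)=30, p(10)=42, p(11)=56, p(12)=77, p(13)=101, p(14)=135, p(15)=176, p(16)=231, p(17)=297, p(18)=385, p(19)=490, p(20)=627, p(21)=792, p(22)=1002, p(23)=1255, p(24)=1575, p(25)=1958, p(26)=2436, p(27)=3010, p(28)=3718, p(29)=4565, p(30)=5604, p(31)=6842, p(32)=8349, p(33)=10143, p(34)=12310, p(35)=14883, p(36)=17977, p(37)=21637, p(38)=26015, p(39)=31185, p(40)=37338, p(41)=44583, p(42)=53174, p(43)=63261, p(44)=75175, p(45)=89134, p(46)=105558, p(47)=124754, p(48)=147273, p(49)=173525, p(50)=204226, p(51)=239943, p(52)=281589, p(53)=329931, p(54)=386155, p(55)=451276, p(56)=526823, p(57)=614154, p(58)=715220, p(59)=831820, p(60)=966467, p(61)=1121505, p(62)=1300156, p(63)=1505499, p(64)=1741630, p(65)=2012558, p(66)=2323520, p(67)=2679689, p(68)=3087735, p(69)=3554345, p(70)=4087968, p(71)=4697205, p(72)=5392783, p(73)=6185689, p(74)=7089500, p(75)=8118264, p(76)=9289091, p(77)=10619863, p(78)=12132164, p(79)=13848650, p(80)=15796476, p(81)=18004327, p(82)=20506255, p(83)=23338469, p(84)=26543660, p(85)=30167357, p(86)=34262962, p(87)=38887673, p(88)=44108109, p(89)=49995925, p(90)=56634173, p(91)=64112359.
Final step: p(92) = p(91) + p(90) - p(87) - p(85) + p(80) + p(77) - p(70) - p(66) + p(57) + p(52) - p(41) - p(35) + p(22) + p(15) - p(0)
= 64112359 + 56634173 - 38887673 - 30167357 + 15796476 + 10619863 - 4087968 - 2323520 + 614154 + 281589 - 44583 - 14883 + 1002 + 176 - 1
= 72533807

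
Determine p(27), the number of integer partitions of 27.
3010

p(n) counts ways to write n as a sum of positive integers (order ignored).
Euler's pentagonal recurrence: p(k) = p(k-1) + p(k-2) - p(k-5) - p(k-7) + p(k-12) + p(k-15) - ... (offsets j(3j∓1)/2, signs ++--, p(0)=1, p(<0)=0).
DP table for k = 0..26: p(0)=1, p(1)=1, p(2)=2, p(3)=3, p(4)=5, p(5)=7, p(6)=11, p(7)=15, p(8)=22, p(9)=30, p(10)=42, p(11)=56, p(12)=77, p(13)=101, p(14)=135, p(15)=176, p(16)=231, p(17)=297, p(18)=385, p(19)=490, p(20)=627, p(21)=792, p(22)=1002, p(23)=1255, p(24)=1575, p(25)=1958, p(26)=2436.
Final step: p(27) = p(26) + p(25) - p(22) - p(20) + p(15) + p(12) - p(5) - p(1)
= 2436 + 1958 - 1002 - 627 + 176 + 77 - 7 - 1
= 3010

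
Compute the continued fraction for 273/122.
[2; 4, 4, 1, 5]

Euclidean algorithm steps:
273 = 2 × 122 + 29
122 = 4 × 29 + 6
29 = 4 × 6 + 5
6 = 1 × 5 + 1
5 = 5 × 1 + 0
Continued fraction: [2; 4, 4, 1, 5]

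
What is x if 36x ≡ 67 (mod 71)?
x ≡ 63 (mod 71)

gcd(36, 71) = 1, which divides 67, so solutions exist.
Find 36^(-1) mod 71 by the extended Euclidean algorithm:
71 = 1 × 36 + 35  ⟹  35 = (1)·71 + (-1)·36
36 = 1 × 35 + 1  ⟹  1 = (-1)·71 + (2)·36
So (2)·36 ≡ 1 (mod 71), i.e. 36^(-1) ≡ 2 (mod 71).
x ≡ 2 × 67 = 134 ≡ 63 (mod 71).
Check: 36 × 63 = 2268 ≡ 67 (mod 71).
Unique solution: x ≡ 63 (mod 71)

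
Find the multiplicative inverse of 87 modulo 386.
71

gcd(87, 386) = 1, so the inverse exists.
Extended Euclidean algorithm on (386, 87):
386 = 4 × 87 + 38  ⟹  38 = (1)·386 + (-4)·87
87 = 2 × 38 + 11  ⟹  11 = (-2)·386 + (9)·87
38 = 3 × 11 + 5  ⟹  5 = (7)·386 + (-31)·87
11 = 2 × 5 + 1  ⟹  1 = (-16)·386 + (71)·87
So (71)·87 ≡ 1 (mod 386), i.e. 87^(-1) ≡ 71 (mod 386).
Check: 87 × 71 = 6177 ≡ 1 (mod 386)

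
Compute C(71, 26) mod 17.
0

Using Lucas' theorem:
Write n=71 and k=26 in base 17:
n in base 17: [4, 3]
k in base 17: [1, 9]
C(71,26) mod 17 = ∏ C(n_i, k_i) mod 17
Digit binomials (mod 17): C(4,1) = 4; C(3,9) = 0 (k_i > n_i)
Product: 4 × 0 = 0 ≡ 0 (mod 17)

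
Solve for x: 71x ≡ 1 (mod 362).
51

gcd(71, 362) = 1, so the inverse exists.
Extended Euclidean algorithm on (362, 71):
362 = 5 × 71 + 7  ⟹  7 = (1)·362 + (-5)·71
71 = 10 × 7 + 1  ⟹  1 = (-10)·362 + (51)·71
So (51)·71 ≡ 1 (mod 362), i.e. 71^(-1) ≡ 51 (mod 362).
Check: 71 × 51 = 3621 ≡ 1 (mod 362)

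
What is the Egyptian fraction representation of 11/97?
1/9 + 1/437 + 1/381501

Greedy algorithm:
11/97: ceiling(97/11) = 9, use 1/9
2/873: ceiling(873/2) = 437, use 1/437
1/381501: ceiling(381501/1) = 381501, use 1/381501
Result: 11/97 = 1/9 + 1/437 + 1/381501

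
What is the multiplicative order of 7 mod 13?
12

13 is prime, so ord(7) divides φ(13) = 12.
Divisors of 12: 1, 2, 3, 4, 6, 12.
Repeated squaring: 7^1 ≡ 7, 7^2 ≡ 10, 7^4 ≡ 9, 7^8 ≡ 3 (mod 13).
Test 7^d mod 13 for each divisor d in increasing order:
7^1 ≡ 7
7^2 ≡ 10
7^3 = 7^2·7^1 ≡ 5
7^4 ≡ 9
7^6 = 7^4·7^2 ≡ 12
7^12 = 7^8·7^4 ≡ 1  ← first divisor giving 1
The order is 12.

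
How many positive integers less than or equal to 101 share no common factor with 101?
100

101 = 101
φ(n) = n × ∏(1 - 1/p) for each prime p dividing n
φ(101) = 101 × (1 - 1/101) = 100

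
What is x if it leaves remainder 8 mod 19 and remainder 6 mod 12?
198

Using Chinese Remainder Theorem:
M = 19 × 12 = 228
M1 = 12, M2 = 19
y1 = 12^(-1) mod 19 = 8
y2 = 19^(-1) mod 12 = 7
x = (8×12×8 + 6×19×7) mod 228 = 198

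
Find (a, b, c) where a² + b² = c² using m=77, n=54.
(3013, 8316, 8845)

Euclid's formula: a = m² - n², b = 2mn, c = m² + n²
m = 77, n = 54
a = 77² - 54² = 5929 - 2916 = 3013
b = 2 × 77 × 54 = 8316
c = 77² + 54² = 5929 + 2916 = 8845
Verification: 3013² + 8316² = 9078169 + 69155856 = 78234025 = 8845² ✓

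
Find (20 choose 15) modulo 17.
0

Using Lucas' theorem:
Write n=20 and k=15 in base 17:
n in base 17: [1, 3]
k in base 17: [0, 15]
C(20,15) mod 17 = ∏ C(n_i, k_i) mod 17
Digit binomials (mod 17): C(1,0) = 1; C(3,15) = 0 (k_i > n_i)
Product: 1 × 0 = 0 ≡ 0 (mod 17)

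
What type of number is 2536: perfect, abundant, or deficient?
deficient

Proper divisors of 2536: sum = 1 + 2 + 4 + 8 + 317 + 634 + 1268 = 2234
Since 2234 < 2536, 2536 is deficient.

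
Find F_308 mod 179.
71

Matrix identity: Q^n = [[F_(n+1), F_n], [F_n, F_(n-1)]] with Q = [[1,1],[1,0]].
n = 308 = 100110100₂. Square-and-multiply, entries mod 179:
Q^1 = [[1,1],[1,0]]
Q^2 = (Q^1)² = [[2,1],[1,1]]
Q^4 = (Q^2)² = [[5,3],[3,2]]
Q^9 = (Q^4)²·Q = [[55,34],[34,21]]
Q^19 = (Q^9)²·Q = [[142,64],[64,78]]
Q^38 = (Q^19)² = [[95,118],[118,156]]
Q^77 = (Q^38)²·Q = [[120,37],[37,83]]
Q^154 = (Q^77)² = [[17,172],[172,24]]
Q^308 = (Q^154)² = [[159,71],[71,88]]
F_308 mod 179 = Q^308[0][1] = 71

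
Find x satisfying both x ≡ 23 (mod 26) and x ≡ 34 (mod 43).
335

Using Chinese Remainder Theorem:
M = 26 × 43 = 1118
M1 = 43, M2 = 26
y1 = 43^(-1) mod 26 = 23
y2 = 26^(-1) mod 43 = 5
x = (23×43×23 + 34×26×5) mod 1118 = 335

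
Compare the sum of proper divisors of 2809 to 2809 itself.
deficient

Proper divisors of 2809: sum = 1 + 53 = 54
Since 54 < 2809, 2809 is deficient.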